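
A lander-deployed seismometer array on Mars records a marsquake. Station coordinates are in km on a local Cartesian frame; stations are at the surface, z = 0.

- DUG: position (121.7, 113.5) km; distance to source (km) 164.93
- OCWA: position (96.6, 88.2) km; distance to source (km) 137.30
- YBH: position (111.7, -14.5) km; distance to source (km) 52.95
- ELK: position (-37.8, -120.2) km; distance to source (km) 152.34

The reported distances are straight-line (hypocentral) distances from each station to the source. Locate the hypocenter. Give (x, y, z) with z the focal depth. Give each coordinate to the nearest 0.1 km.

x ≈ 88.4 km, y ≈ -43.6 km, depth ≈ 37.6 km

Each station gives a sphere (x−x_i)² + (y−y_i)² + z² = d_i² (stations at z=0).
Subtracting the DUG sphere from OCWA and YBH: z² cancels, leaving linear equations in x and y:
-50.2 x − 50.6 y = -2231.73
-20.0 x − 256.0 y = 9392.20
Solving: x ≈ 88.398, y ≈ -43.594 km (keep extra digits for the depth step; rounded: 88.4, -43.6).
Then from the DUG sphere: z² = 164.93² − (x − 121.7)² − (y − 113.5)² with x = 88.398, y = -43.594, so z ≈ 37.608 ≈ 37.6 km.
Check against ELK (with the unrounded solution): distance 152.34 ≈ 152.34 km. ✓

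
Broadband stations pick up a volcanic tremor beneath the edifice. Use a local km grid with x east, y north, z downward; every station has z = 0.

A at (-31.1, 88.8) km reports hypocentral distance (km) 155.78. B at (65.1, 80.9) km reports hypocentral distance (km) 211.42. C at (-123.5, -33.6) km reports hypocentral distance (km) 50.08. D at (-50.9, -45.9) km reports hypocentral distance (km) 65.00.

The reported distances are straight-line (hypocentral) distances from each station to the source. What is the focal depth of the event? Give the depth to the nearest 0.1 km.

Each station gives a sphere (x−x_i)² + (y−y_i)² + z² = d_i² (stations at z=0).
Subtracting the A sphere from B and C: z² cancels, leaving linear equations in x and y:
192.4 x − 15.8 y = -18500.84
-184.8 x − 244.8 y = 29287.96
Solving: x ≈ -99.796, y ≈ -44.304 km (keep extra digits for the depth step; rounded: -99.8, -44.3).
Then from the A sphere: z² = 155.78² − (x + 31.1)² − (y − 88.8)² with x = -99.796, y = -44.304, so z ≈ 42.797 ≈ 42.8 km.

42.8 km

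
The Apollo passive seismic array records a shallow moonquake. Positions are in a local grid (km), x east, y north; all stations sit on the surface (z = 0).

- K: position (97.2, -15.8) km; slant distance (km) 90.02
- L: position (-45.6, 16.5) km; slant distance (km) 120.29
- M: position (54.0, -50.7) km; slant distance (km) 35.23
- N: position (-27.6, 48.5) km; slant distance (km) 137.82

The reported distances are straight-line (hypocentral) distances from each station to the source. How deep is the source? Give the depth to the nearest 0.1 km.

Each station gives a sphere (x−x_i)² + (y−y_i)² + z² = d_i² (stations at z=0).
Subtracting the K sphere from L and M: z² cancels, leaving linear equations in x and y:
-285.6 x + 64.6 y = -13711.95
-86.4 x − 69.8 y = 2651.46
Solving: x ≈ 30.796, y ≈ -76.107 km (keep extra digits for the depth step; rounded: 30.8, -76.1).
Then from the K sphere: z² = 90.02² − (x − 97.2)² − (y + 15.8)² with x = 30.796, y = -76.107, so z ≈ 7.561 ≈ 7.6 km.
Check against N (with the unrounded solution): distance 137.82 ≈ 137.82 km. ✓

z ≈ 7.6 km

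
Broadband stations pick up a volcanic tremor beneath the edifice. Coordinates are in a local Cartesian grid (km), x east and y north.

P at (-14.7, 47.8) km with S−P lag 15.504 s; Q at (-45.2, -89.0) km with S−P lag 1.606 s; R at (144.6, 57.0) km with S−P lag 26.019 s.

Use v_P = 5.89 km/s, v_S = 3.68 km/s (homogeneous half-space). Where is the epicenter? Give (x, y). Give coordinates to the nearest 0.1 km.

-58.2 km east, -97.9 km north

Distance from S−P lag: d = Δt · v_P v_S / (v_P − v_S) = Δt · (5.89·3.68)/(5.89−3.68) ≈ 9.8078·Δt.
So d_P = 152.06, d_Q = 15.75, d_R = 255.19 km.
Circle about each station: (x + 14.7)² + (y − 47.8)² = 152.06²; (x + 45.2)² + (y + 89.0)² = 15.75²; (x − 144.6)² + (y − 57.0)² = 255.19².
Subtracting the P equation from the Q and R equations removes the quadratic terms:
-61.0 x − 273.6 y = 30337.29
318.6 x + 18.4 y = -20342.46
Solving the 2×2 system: x ≈ -58.2, y ≈ -97.9 km.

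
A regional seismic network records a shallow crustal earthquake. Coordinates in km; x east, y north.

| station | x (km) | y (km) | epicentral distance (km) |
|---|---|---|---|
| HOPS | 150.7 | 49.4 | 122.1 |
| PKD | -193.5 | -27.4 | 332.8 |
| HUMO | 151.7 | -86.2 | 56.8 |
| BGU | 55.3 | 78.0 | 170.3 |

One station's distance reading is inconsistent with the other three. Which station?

Solve using three stations at a time. Using HOPS, PKD, BGU (subtract circle equations pairwise → linear system) gives (x, y) ≈ (136.3, -71.7).
Distances from that point to each station vs reported:
  HOPS: calculated 121.9 vs reported 122.1 → residual 0.2 km
  PKD: calculated 332.7 vs reported 332.8 → residual 0.1 km
  HUMO: calculated 21.2 vs reported 56.8 → residual 35.6 km
  BGU: calculated 170.2 vs reported 170.3 → residual 0.1 km
HOPS, PKD, BGU are mutually consistent (residuals ≈ 0); HUMO is off by 35.6 km.

HUMO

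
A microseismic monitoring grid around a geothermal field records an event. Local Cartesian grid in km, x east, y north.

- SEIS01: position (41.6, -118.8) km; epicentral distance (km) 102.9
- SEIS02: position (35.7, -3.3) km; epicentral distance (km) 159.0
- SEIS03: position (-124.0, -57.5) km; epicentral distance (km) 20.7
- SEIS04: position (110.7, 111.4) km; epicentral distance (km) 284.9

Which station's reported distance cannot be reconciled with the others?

Solve using three stations at a time. Using SEIS02, SEIS03, SEIS04 (subtract circle equations pairwise → linear system) gives (x, y) ≈ (-108.2, -71.0).
Distances from that point to each station vs reported:
  SEIS01: calculated 157.2 vs reported 102.9 → residual 54.3 km
  SEIS02: calculated 159.0 vs reported 159.0 → residual 0.0 km
  SEIS03: calculated 20.8 vs reported 20.7 → residual 0.1 km
  SEIS04: calculated 284.9 vs reported 284.9 → residual 0.0 km
SEIS02, SEIS03, SEIS04 are mutually consistent (residuals ≈ 0); SEIS01 is off by 54.3 km.

SEIS01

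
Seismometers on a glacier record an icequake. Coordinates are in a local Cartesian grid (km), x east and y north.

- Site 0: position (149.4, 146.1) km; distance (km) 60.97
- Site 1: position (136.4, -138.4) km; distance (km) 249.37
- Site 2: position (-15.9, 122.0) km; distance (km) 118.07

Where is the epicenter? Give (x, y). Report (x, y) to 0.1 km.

101.4 km east, 108.5 km north

Circle about each station: (x − 149.4)² + (y − 146.1)² = 60.97²; (x − 136.4)² + (y + 138.4)² = 249.37²; (x + 15.9)² + (y − 122.0)² = 118.07².
Subtracting pairs of circle equations eliminates x²+y² and gives linear equations (the radical axes):
-26.0 x − 569.0 y = -64374.11
-330.6 x − 48.2 y = -38751.94
Solving the 2×2 system: x ≈ 101.4, y ≈ 108.5 km.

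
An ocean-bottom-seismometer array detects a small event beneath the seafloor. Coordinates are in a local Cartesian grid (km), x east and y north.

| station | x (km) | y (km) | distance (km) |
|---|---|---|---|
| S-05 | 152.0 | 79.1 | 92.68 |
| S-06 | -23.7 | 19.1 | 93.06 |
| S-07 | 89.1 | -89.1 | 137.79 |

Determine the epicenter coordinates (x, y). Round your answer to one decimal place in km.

Circle about each station: (x − 152.0)² + (y − 79.1)² = 92.68²; (x + 23.7)² + (y − 19.1)² = 93.06²; (x − 89.1)² + (y + 89.1)² = 137.79².
Subtracting the S-05 equation from the S-06 and S-07 equations removes the quadratic terms:
-351.4 x − 120.0 y = -28504.89
-125.8 x − 336.4 y = -23879.69
Solving the 2×2 system: x ≈ 65.2, y ≈ 46.6 km.

65.2 km east, 46.6 km north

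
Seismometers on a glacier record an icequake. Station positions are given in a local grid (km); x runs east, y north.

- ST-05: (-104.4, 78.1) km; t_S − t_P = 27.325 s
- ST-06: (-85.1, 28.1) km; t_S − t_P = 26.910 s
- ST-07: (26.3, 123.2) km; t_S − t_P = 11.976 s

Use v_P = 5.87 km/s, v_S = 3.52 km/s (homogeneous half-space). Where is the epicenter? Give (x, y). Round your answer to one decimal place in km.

x ≈ 131.6 km, y ≈ 123.1 km

Distance from S−P lag: d = Δt · v_P v_S / (v_P − v_S) = Δt · (5.87·3.52)/(5.87−3.52) ≈ 8.7925·Δt.
So d_ST-05 = 240.26, d_ST-06 = 236.61, d_ST-07 = 105.30 km.
Circle about each station: (x + 104.4)² + (y − 78.1)² = 240.26²; (x + 85.1)² + (y − 28.1)² = 236.61²; (x − 26.3)² + (y − 123.2)² = 105.30².
Subtracting pairs of circle equations eliminates x²+y² and gives linear equations (the radical axes):
38.6 x − 100.0 y = -7226.77
261.4 x + 90.2 y = 45507.74
Solving the 2×2 system: x ≈ 131.6, y ≈ 123.1 km.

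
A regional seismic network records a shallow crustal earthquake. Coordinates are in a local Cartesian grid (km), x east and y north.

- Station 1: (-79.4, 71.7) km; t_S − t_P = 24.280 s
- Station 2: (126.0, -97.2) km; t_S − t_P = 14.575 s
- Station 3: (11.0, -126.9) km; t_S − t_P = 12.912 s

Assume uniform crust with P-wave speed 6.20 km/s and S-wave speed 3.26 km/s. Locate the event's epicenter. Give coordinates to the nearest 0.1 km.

Distance from S−P lag: d = Δt · v_P v_S / (v_P − v_S) = Δt · (6.20·3.26)/(6.20−3.26) ≈ 6.8748·Δt.
So d_Station 1 = 166.92, d_Station 2 = 100.20, d_Station 3 = 88.77 km.
Circle about each station: (x + 79.4)² + (y − 71.7)² = 166.92²; (x − 126.0)² + (y + 97.2)² = 100.20²; (x − 11.0)² + (y + 126.9)² = 88.77².
Subtracting the Station 1 equation from the Station 2 and Station 3 equations removes the quadratic terms:
410.8 x − 337.8 y = 31700.84
180.8 x − 397.2 y = 24761.53
Solving the 2×2 system: x ≈ 41.4, y ≈ -43.5 km.
Check against Station 1 (with the unrounded x, y): √((x + 79.4)²+(y − 71.7)²) = 166.92 ≈ 166.92 km. ✓

x ≈ 41.4 km, y ≈ -43.5 km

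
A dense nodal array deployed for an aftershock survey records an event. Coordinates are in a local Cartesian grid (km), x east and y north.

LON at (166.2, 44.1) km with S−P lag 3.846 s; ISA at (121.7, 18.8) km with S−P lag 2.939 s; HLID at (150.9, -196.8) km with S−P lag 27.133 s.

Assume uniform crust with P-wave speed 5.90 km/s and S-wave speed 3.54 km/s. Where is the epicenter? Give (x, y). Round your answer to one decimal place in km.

Distance from S−P lag: d = Δt · v_P v_S / (v_P − v_S) = Δt · (5.90·3.54)/(5.90−3.54) ≈ 8.8500·Δt.
So d_LON = 34.04, d_ISA = 26.01, d_HLID = 240.13 km.
Circle about each station: (x − 166.2)² + (y − 44.1)² = 34.04²; (x − 121.7)² + (y − 18.8)² = 26.01²; (x − 150.9)² + (y + 196.8)² = 240.13².
Subtracting the LON equation from the ISA and HLID equations removes the quadratic terms:
-89.0 x − 50.6 y = -13920.72
-30.6 x − 481.8 y = -24569.90
Solving the 2×2 system: x ≈ 132.2, y ≈ 42.6 km.
Check against LON (with the unrounded x, y): √((x − 166.2)²+(y − 44.1)²) = 34.04 ≈ 34.04 km. ✓

(132.2, 42.6)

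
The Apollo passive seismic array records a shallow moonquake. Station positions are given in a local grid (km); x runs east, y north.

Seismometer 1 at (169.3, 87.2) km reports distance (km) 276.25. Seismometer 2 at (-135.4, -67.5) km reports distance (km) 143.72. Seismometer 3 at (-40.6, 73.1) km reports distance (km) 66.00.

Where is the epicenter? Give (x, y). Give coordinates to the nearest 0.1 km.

-106.6 km east, 73.3 km north

Circle about each station: (x − 169.3)² + (y − 87.2)² = 276.25²; (x + 135.4)² + (y + 67.5)² = 143.72²; (x + 40.6)² + (y − 73.1)² = 66.00².
Subtracting pairs of circle equations eliminates x²+y² and gives linear equations (the radical axes):
-609.4 x − 309.4 y = 42281.70
-419.8 x − 28.2 y = 42683.70
Solving the 2×2 system: x ≈ -106.6, y ≈ 73.3 km.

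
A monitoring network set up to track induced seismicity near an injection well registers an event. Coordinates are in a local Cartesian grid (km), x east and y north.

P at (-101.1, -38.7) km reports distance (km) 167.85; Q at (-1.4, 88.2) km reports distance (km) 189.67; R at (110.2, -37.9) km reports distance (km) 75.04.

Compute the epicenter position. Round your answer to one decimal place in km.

x ≈ 58.1 km, y ≈ -91.9 km

Circle about each station: (x + 101.1)² + (y + 38.7)² = 167.85²; (x + 1.4)² + (y − 88.2)² = 189.67²; (x − 110.2)² + (y + 37.9)² = 75.04².
Subtracting the P equation from the Q and R equations removes the quadratic terms:
199.4 x + 253.8 y = -11738.79
422.6 x + 1.6 y = 24404.17
Solving the 2×2 system: x ≈ 58.1, y ≈ -91.9 km.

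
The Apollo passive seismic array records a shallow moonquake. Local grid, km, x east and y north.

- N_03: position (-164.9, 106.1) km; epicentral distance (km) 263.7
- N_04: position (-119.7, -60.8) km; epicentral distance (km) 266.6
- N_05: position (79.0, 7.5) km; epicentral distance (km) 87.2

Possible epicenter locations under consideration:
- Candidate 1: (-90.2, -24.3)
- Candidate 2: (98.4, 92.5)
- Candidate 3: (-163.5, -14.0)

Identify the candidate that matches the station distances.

For each candidate, compare |candidate − station| to the reported distance:
Candidate 1: residuals N_03 113.4, N_04 219.7, N_05 85.0 → max 219.7 km
Candidate 2: residuals N_03 0.0, N_04 0.0, N_05 0.0 → max 0.0 km
Candidate 3: residuals N_03 143.6, N_04 202.5, N_05 156.3 → max 202.5 km
Only Candidate 2 has all residuals ≈ 0.

Candidate 2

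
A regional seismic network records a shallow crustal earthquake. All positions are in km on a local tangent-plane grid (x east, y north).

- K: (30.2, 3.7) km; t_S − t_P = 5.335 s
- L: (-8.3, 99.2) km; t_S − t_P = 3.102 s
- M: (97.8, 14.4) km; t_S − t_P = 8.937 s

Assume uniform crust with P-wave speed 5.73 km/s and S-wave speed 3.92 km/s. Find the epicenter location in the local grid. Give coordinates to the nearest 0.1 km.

Distance from S−P lag: d = Δt · v_P v_S / (v_P − v_S) = Δt · (5.73·3.92)/(5.73−3.92) ≈ 12.4097·Δt.
So d_K = 66.21, d_L = 38.49, d_M = 110.91 km.
Circle about each station: (x − 30.2)² + (y − 3.7)² = 66.21²; (x + 8.3)² + (y − 99.2)² = 38.49²; (x − 97.8)² + (y − 14.4)² = 110.91².
Subtracting the K equation from the L and M equations removes the quadratic terms:
-77.0 x + 191.0 y = 11886.08
135.2 x + 21.4 y = 929.21
Solving the 2×2 system: x ≈ -2.8, y ≈ 61.1 km.
Check against K (with the unrounded x, y): √((x − 30.2)²+(y − 3.7)²) = 66.21 ≈ 66.21 km. ✓

x ≈ -2.8 km, y ≈ 61.1 km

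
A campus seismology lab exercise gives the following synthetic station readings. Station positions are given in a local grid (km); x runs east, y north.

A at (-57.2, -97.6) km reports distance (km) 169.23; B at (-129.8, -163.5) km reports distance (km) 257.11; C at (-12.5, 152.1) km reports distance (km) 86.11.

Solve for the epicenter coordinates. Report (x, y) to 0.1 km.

(-13.9, 66.0)

Circle about each station: (x + 57.2)² + (y + 97.6)² = 169.23²; (x + 129.8)² + (y + 163.5)² = 257.11²; (x + 12.5)² + (y − 152.1)² = 86.11².
Subtracting the A equation from the B and C equations removes the quadratic terms:
-145.2 x − 131.8 y = -6684.07
89.4 x + 499.4 y = 31716.92
Solving the 2×2 system: x ≈ -13.9, y ≈ 66.0 km.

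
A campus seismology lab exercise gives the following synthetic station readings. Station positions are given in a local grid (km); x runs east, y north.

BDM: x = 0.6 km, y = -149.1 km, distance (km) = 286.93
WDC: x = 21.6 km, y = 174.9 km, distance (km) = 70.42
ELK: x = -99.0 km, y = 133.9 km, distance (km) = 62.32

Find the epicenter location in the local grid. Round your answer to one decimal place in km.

Circle about each station: (x − 0.6)² + (y + 149.1)² = 286.93²; (x − 21.6)² + (y − 174.9)² = 70.42²; (x + 99.0)² + (y − 133.9)² = 62.32².
Subtracting the BDM equation from the WDC and ELK equations removes the quadratic terms:
42.0 x + 648.0 y = 86195.25
-199.2 x + 566.0 y = 83944.08
Solving the 2×2 system: x ≈ -36.7, y ≈ 135.4 km.

-36.7 km east, 135.4 km north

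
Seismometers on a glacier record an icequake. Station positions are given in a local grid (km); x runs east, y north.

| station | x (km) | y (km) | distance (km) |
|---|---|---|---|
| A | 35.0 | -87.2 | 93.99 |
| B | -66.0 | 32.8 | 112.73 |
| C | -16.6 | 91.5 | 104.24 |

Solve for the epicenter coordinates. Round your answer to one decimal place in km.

(43.6, 6.4)

Circle about each station: (x − 35.0)² + (y + 87.2)² = 93.99²; (x + 66.0)² + (y − 32.8)² = 112.73²; (x + 16.6)² + (y − 91.5)² = 104.24².
Subtracting pairs of circle equations eliminates x²+y² and gives linear equations (the radical axes):
-202.0 x + 240.0 y = -7270.93
-103.2 x + 357.4 y = -2212.89
Solving the 2×2 system: x ≈ 43.6, y ≈ 6.4 km.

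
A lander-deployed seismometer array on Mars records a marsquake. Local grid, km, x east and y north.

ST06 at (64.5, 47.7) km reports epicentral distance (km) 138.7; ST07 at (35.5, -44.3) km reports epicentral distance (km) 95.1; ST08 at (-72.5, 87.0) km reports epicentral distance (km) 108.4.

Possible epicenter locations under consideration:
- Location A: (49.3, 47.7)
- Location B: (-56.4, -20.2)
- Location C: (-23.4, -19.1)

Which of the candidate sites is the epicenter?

For each candidate, compare |candidate − station| to the reported distance:
Location A: residuals ST06 123.5, ST07 2.1, ST08 19.6 → max 123.5 km
Location B: residuals ST06 0.0, ST07 0.1, ST08 0.0 → max 0.1 km
Location C: residuals ST06 28.3, ST07 31.0, ST08 8.5 → max 31.0 km
Only Location B has all residuals ≈ 0.

Location B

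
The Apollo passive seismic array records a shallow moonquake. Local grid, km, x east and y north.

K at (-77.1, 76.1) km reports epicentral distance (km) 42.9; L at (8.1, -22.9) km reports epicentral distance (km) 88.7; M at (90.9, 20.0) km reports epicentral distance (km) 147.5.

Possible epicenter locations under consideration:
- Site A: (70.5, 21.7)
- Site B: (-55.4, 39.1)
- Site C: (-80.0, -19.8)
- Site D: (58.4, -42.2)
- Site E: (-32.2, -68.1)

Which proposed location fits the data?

Site B

For each candidate, compare |candidate − station| to the reported distance:
Site A: residuals K 114.4, L 12.0, M 127.0 → max 127.0 km
Site B: residuals K 0.0, L 0.0, M 0.0 → max 0.0 km
Site C: residuals K 53.0, L 0.5, M 28.0 → max 53.0 km
Site D: residuals K 137.0, L 34.8, M 77.3 → max 137.0 km
Site E: residuals K 108.1, L 28.1, M 3.9 → max 108.1 km
Only Site B has all residuals ≈ 0.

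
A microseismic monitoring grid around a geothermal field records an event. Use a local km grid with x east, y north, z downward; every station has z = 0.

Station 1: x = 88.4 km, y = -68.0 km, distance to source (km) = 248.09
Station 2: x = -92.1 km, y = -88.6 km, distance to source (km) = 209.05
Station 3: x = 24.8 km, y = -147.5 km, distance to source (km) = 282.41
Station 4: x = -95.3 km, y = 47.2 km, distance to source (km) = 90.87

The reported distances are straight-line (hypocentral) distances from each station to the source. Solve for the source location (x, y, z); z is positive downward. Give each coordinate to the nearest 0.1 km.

(-72.8, 110.3, 61.4)

Each station gives a sphere (x−x_i)² + (y−y_i)² + z² = d_i² (stations at z=0).
Subtracting the Station 1 sphere from Station 2 and Station 3: z² cancels, leaving linear equations in x and y:
-361.0 x − 41.2 y = 21740.56
-127.2 x − 159.0 y = -8274.03
Solving: x ≈ -72.810, y ≈ 110.286 km (keep extra digits for the depth step; rounded: -72.8, 110.3).
Then from the Station 1 sphere: z² = 248.09² − (x − 88.4)² − (y + 68.0)² with x = -72.810, y = 110.286, so z ≈ 61.434 ≈ 61.4 km.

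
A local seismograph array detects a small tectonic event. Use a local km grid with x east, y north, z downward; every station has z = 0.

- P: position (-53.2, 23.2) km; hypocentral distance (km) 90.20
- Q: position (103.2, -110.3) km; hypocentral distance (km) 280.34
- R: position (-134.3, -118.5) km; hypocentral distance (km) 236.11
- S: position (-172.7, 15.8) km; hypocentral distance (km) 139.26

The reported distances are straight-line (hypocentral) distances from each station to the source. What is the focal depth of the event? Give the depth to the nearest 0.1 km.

26.5 km

Each station gives a sphere (x−x_i)² + (y−y_i)² + z² = d_i² (stations at z=0).
Subtracting the P sphere from Q and R: z² cancels, leaving linear equations in x and y:
312.8 x − 267.0 y = -51006.63
-162.2 x − 283.4 y = -18901.63
Solving: x ≈ -71.301, y ≈ 107.504 km (keep extra digits for the depth step; rounded: -71.3, 107.5).
Then from the P sphere: z² = 90.20² − (x + 53.2)² − (y − 23.2)² with x = -71.301, y = 107.504, so z ≈ 26.481 ≈ 26.5 km.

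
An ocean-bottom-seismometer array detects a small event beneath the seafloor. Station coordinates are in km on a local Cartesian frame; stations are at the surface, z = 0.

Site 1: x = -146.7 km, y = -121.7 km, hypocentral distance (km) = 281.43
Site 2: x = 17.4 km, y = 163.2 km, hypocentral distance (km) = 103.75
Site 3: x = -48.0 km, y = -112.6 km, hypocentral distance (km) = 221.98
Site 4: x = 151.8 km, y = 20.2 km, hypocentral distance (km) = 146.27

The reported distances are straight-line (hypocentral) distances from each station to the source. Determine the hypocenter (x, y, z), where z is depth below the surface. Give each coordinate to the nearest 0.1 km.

x ≈ 35.8 km, y ≈ 83.0 km, depth ≈ 63.2 km

Each station gives a sphere (x−x_i)² + (y−y_i)² + z² = d_i² (stations at z=0).
Subtracting the Site 1 sphere from Site 2 and Site 3: z² cancels, leaving linear equations in x and y:
328.2 x + 569.8 y = 59044.00
197.4 x + 18.2 y = 8578.70
Solving: x ≈ 35.806, y ≈ 82.998 km (keep extra digits for the depth step; rounded: 35.8, 83.0).
Then from the Site 1 sphere: z² = 281.43² − (x + 146.7)² − (y + 121.7)² with x = 35.806, y = 82.998, so z ≈ 63.191 ≈ 63.2 km.
Check against Site 4 (with the unrounded solution): distance 146.26 ≈ 146.27 km. ✓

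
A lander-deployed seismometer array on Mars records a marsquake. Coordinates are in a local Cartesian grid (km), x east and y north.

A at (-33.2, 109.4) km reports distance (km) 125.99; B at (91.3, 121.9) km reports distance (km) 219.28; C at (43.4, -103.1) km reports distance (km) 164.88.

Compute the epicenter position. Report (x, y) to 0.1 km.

Circle about each station: (x + 33.2)² + (y − 109.4)² = 125.99²; (x − 91.3)² + (y − 121.9)² = 219.28²; (x − 43.4)² + (y + 103.1)² = 164.88².
Subtracting the A equation from the B and C equations removes the quadratic terms:
249.0 x + 25.0 y = -22085.54
153.2 x − 425.0 y = -11869.36
Solving the 2×2 system: x ≈ -88.3, y ≈ -3.9 km.

-88.3 km east, -3.9 km north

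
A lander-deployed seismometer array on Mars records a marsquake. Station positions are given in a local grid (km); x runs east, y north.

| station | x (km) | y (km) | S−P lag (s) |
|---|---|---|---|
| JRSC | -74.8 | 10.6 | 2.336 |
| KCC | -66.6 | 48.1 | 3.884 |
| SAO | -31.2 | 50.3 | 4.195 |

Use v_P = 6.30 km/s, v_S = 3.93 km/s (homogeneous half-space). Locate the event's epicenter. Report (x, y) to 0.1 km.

-50.4 km east, 10.9 km north

Distance from S−P lag: d = Δt · v_P v_S / (v_P − v_S) = Δt · (6.30·3.93)/(6.30−3.93) ≈ 10.4468·Δt.
So d_JRSC = 24.40, d_KCC = 40.58, d_SAO = 43.82 km.
Circle about each station: (x + 74.8)² + (y − 10.6)² = 24.40²; (x + 66.6)² + (y − 48.1)² = 40.58²; (x + 31.2)² + (y − 50.3)² = 43.82².
Subtracting the JRSC equation from the KCC and SAO equations removes the quadratic terms:
16.4 x + 75.0 y = -9.61
87.2 x + 79.4 y = -3528.70
Solving the 2×2 system: x ≈ -50.4, y ≈ 10.9 km.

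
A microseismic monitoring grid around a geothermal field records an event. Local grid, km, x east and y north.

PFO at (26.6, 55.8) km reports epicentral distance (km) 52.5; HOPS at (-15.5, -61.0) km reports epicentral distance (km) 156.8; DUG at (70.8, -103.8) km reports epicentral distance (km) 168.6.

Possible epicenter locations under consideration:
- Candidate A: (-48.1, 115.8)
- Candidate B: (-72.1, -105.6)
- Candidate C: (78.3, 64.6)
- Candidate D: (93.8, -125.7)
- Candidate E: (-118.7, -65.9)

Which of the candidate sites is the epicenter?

Candidate C

For each candidate, compare |candidate − station| to the reported distance:
Candidate A: residuals PFO 43.3, HOPS 23.0, DUG 81.1 → max 81.1 km
Candidate B: residuals PFO 136.7, HOPS 84.7, DUG 25.7 → max 136.7 km
Candidate C: residuals PFO 0.1, HOPS 0.0, DUG 0.0 → max 0.1 km
Candidate D: residuals PFO 141.0, HOPS 29.8, DUG 136.8 → max 141.0 km
Candidate E: residuals PFO 137.0, HOPS 53.5, DUG 24.7 → max 137.0 km
Only Candidate C has all residuals ≈ 0.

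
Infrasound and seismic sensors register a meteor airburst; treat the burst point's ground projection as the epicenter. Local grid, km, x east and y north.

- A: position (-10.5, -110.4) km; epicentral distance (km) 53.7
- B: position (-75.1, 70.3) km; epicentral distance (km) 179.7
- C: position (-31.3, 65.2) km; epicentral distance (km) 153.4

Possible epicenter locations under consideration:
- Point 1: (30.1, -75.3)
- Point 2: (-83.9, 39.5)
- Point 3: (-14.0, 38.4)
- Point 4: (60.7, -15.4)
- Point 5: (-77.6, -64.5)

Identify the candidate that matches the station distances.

Point 1

For each candidate, compare |candidate − station| to the reported distance:
Point 1: residuals A 0.0, B 0.1, C 0.1 → max 0.1 km
Point 2: residuals A 113.2, B 147.7, C 94.9 → max 147.7 km
Point 3: residuals A 95.1, B 110.8, C 121.5 → max 121.5 km
Point 4: residuals A 65.0, B 19.1, C 31.1 → max 65.0 km
Point 5: residuals A 27.6, B 44.9, C 15.7 → max 44.9 km
Only Point 1 has all residuals ≈ 0.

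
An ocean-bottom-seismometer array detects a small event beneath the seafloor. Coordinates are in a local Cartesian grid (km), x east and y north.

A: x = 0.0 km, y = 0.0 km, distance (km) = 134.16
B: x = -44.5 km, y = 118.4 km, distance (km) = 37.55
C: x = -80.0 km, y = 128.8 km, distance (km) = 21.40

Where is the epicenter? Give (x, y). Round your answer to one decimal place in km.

-80.4 km east, 107.4 km north

Circle about each station: x² + y² = 134.16²; (x + 44.5)² + (y − 118.4)² = 37.55²; (x + 80.0)² + (y − 128.8)² = 21.40².
Subtracting pairs of circle equations eliminates x²+y² and gives linear equations (the radical axes):
-89.0 x + 236.8 y = 32587.71
-160.0 x + 257.6 y = 40530.39
Solving the 2×2 system: x ≈ -80.4, y ≈ 107.4 km.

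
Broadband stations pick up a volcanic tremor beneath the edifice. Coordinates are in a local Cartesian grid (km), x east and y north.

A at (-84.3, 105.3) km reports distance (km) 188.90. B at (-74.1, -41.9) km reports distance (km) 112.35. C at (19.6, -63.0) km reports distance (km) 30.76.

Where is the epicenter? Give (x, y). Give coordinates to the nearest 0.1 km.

(38.2, -38.5)

Circle about each station: (x + 84.3)² + (y − 105.3)² = 188.90²; (x + 74.1)² + (y + 41.9)² = 112.35²; (x − 19.6)² + (y + 63.0)² = 30.76².
Subtracting pairs of circle equations eliminates x²+y² and gives linear equations (the radical axes):
20.4 x − 294.4 y = 12112.53
207.8 x − 336.6 y = 20895.61
Solving the 2×2 system: x ≈ 38.2, y ≈ -38.5 km.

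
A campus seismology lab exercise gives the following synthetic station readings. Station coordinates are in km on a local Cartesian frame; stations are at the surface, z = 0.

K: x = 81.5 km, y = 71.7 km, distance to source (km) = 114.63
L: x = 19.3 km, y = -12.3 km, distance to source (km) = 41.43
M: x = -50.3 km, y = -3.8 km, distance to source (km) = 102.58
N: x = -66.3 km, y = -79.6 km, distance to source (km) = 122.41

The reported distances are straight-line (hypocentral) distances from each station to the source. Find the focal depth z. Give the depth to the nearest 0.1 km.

Each station gives a sphere (x−x_i)² + (y−y_i)² + z² = d_i² (stations at z=0).
Subtracting the K sphere from L and M: z² cancels, leaving linear equations in x and y:
-124.4 x − 168.0 y = 164.23
-263.6 x − 151.0 y = -6621.23
Solving: x ≈ 44.594, y ≈ -33.998 km (keep extra digits for the depth step; rounded: 44.6, -34.0).
Then from the K sphere: z² = 114.63² − (x − 81.5)² − (y − 71.7)² with x = 44.594, y = -33.998, so z ≈ 24.615 ≈ 24.6 km.

z ≈ 24.6 km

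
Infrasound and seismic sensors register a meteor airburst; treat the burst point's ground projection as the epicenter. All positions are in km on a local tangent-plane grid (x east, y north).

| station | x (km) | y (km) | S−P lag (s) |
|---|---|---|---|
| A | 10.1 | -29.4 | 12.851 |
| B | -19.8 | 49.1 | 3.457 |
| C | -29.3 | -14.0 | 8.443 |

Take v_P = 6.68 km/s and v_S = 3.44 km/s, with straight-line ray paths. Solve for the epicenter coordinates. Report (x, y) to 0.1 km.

(-43.8, 44.1)

Distance from S−P lag: d = Δt · v_P v_S / (v_P − v_S) = Δt · (6.68·3.44)/(6.68−3.44) ≈ 7.0923·Δt.
So d_A = 91.14, d_B = 24.52, d_C = 59.88 km.
Circle about each station: (x − 10.1)² + (y + 29.4)² = 91.14²; (x + 19.8)² + (y − 49.1)² = 24.52²; (x + 29.3)² + (y + 14.0)² = 59.88².
Subtracting pairs of circle equations eliminates x²+y² and gives linear equations (the radical axes):
-59.8 x + 157.0 y = 9541.75
-78.8 x + 30.8 y = 4809.01
Solving the 2×2 system: x ≈ -43.8, y ≈ 44.1 km.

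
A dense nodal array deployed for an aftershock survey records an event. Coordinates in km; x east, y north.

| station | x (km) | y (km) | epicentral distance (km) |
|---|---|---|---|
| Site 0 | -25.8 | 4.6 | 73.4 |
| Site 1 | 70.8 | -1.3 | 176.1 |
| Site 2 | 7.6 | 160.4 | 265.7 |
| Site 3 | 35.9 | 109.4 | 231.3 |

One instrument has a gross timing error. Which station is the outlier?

Solve using three stations at a time. Using Site 1, Site 2, Site 3 (subtract circle equations pairwise → linear system) gives (x, y) ≈ (-81.6, -90.1).
Distances from that point to each station vs reported:
  Site 0: calculated 109.9 vs reported 73.4 → residual 36.5 km
  Site 1: calculated 176.4 vs reported 176.1 → residual 0.3 km
  Site 2: calculated 265.9 vs reported 265.7 → residual 0.2 km
  Site 3: calculated 231.5 vs reported 231.3 → residual 0.2 km
Site 1, Site 2, Site 3 are mutually consistent (residuals ≈ 0); Site 0 is off by 36.5 km.

Site 0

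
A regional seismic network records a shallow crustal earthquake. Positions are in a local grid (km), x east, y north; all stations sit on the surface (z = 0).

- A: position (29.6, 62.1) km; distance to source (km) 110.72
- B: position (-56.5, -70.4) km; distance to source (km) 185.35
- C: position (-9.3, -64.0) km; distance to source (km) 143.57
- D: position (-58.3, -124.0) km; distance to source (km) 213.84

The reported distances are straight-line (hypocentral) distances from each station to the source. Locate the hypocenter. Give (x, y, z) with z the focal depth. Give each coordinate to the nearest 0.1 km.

(103.1, 3.5, 58.5)

Each station gives a sphere (x−x_i)² + (y−y_i)² + z² = d_i² (stations at z=0).
Subtracting the A sphere from B and C: z² cancels, leaving linear equations in x and y:
-172.2 x − 265.0 y = -18679.86
-77.8 x − 252.2 y = -8903.51
Solving: x ≈ 103.088, y ≈ 3.502 km (keep extra digits for the depth step; rounded: 103.1, 3.5).
Then from the A sphere: z² = 110.72² − (x − 29.6)² − (y − 62.1)² with x = 103.088, y = 3.502, so z ≈ 58.521 ≈ 58.5 km.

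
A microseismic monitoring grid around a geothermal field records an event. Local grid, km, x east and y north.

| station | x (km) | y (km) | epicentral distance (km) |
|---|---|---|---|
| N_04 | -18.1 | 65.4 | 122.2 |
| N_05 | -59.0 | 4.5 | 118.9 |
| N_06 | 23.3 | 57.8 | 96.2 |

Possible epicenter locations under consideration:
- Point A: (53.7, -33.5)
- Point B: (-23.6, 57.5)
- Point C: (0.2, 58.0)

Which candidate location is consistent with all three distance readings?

For each candidate, compare |candidate − station| to the reported distance:
Point A: residuals N_04 0.0, N_05 0.0, N_06 0.0 → max 0.0 km
Point B: residuals N_04 112.6, N_05 55.2, N_06 49.3 → max 112.6 km
Point C: residuals N_04 102.5, N_05 39.1, N_06 73.1 → max 102.5 km
Only Point A has all residuals ≈ 0.

Point A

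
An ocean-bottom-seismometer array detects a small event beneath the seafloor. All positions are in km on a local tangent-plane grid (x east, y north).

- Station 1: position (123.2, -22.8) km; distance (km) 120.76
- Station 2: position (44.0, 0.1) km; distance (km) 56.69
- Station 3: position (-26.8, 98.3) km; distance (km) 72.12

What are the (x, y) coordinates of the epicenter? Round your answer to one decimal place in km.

(31.1, 55.3)

Circle about each station: (x − 123.2)² + (y + 22.8)² = 120.76²; (x − 44.0)² + (y − 0.1)² = 56.69²; (x + 26.8)² + (y − 98.3)² = 72.12².
Subtracting the Station 1 equation from the Station 2 and Station 3 equations removes the quadratic terms:
-158.4 x + 45.8 y = -2392.85
-300.0 x + 242.2 y = 4064.73
Solving the 2×2 system: x ≈ 31.1, y ≈ 55.3 km.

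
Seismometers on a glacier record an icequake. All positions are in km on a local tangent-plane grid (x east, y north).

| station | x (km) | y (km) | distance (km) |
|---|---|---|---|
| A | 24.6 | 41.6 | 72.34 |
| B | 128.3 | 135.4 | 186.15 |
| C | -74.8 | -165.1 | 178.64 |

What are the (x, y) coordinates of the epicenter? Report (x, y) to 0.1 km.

Circle about each station: (x − 24.6)² + (y − 41.6)² = 72.34²; (x − 128.3)² + (y − 135.4)² = 186.15²; (x + 74.8)² + (y + 165.1)² = 178.64².
Subtracting the A equation from the B and C equations removes the quadratic terms:
207.4 x + 187.6 y = 3039.58
-198.8 x − 413.4 y = 3838.16
Solving the 2×2 system: x ≈ 40.8, y ≈ -28.9 km.

(40.8, -28.9)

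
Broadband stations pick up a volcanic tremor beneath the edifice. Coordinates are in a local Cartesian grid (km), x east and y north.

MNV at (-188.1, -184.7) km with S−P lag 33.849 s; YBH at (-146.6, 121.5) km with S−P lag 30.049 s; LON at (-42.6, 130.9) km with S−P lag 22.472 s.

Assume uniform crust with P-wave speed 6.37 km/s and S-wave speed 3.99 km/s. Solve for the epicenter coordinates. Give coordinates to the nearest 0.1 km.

137.5 km east, -27.7 km north

Distance from S−P lag: d = Δt · v_P v_S / (v_P − v_S) = Δt · (6.37·3.99)/(6.37−3.99) ≈ 10.6791·Δt.
So d_MNV = 361.48, d_YBH = 320.90, d_LON = 239.98 km.
Circle about each station: (x + 188.1)² + (y + 184.7)² = 361.48²; (x + 146.6)² + (y − 121.5)² = 320.90²; (x + 42.6)² + (y − 130.9)² = 239.98².
Subtracting pairs of circle equations eliminates x²+y² and gives linear equations (the radical axes):
83.0 x + 612.4 y = -5550.91
291.0 x + 631.2 y = 22531.26
Solving the 2×2 system: x ≈ 137.5, y ≈ -27.7 km.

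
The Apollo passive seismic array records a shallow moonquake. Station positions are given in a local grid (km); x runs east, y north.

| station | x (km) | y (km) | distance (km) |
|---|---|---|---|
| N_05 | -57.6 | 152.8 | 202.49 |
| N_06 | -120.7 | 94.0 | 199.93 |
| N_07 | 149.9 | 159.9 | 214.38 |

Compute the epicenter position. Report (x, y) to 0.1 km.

Circle about each station: (x + 57.6)² + (y − 152.8)² = 202.49²; (x + 120.7)² + (y − 94.0)² = 199.93²; (x − 149.9)² + (y − 159.9)² = 214.38².
Subtracting the N_05 equation from the N_06 and N_07 equations removes the quadratic terms:
-126.2 x − 117.6 y = -2230.91
415.0 x + 14.2 y = 16415.84
Solving the 2×2 system: x ≈ 40.4, y ≈ -24.4 km.

x ≈ 40.4 km, y ≈ -24.4 km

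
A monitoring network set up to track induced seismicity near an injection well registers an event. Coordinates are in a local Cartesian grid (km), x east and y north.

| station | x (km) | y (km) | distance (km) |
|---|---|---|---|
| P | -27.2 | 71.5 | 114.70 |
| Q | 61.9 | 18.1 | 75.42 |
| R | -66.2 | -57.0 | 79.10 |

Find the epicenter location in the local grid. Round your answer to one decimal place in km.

x ≈ 10.3 km, y ≈ -36.9 km

Circle about each station: (x + 27.2)² + (y − 71.5)² = 114.70²; (x − 61.9)² + (y − 18.1)² = 75.42²; (x + 66.2)² + (y + 57.0)² = 79.10².
Subtracting the P equation from the Q and R equations removes the quadratic terms:
178.2 x − 106.8 y = 5775.04
-78.0 x − 257.0 y = 8678.63
Solving the 2×2 system: x ≈ 10.3, y ≈ -36.9 km.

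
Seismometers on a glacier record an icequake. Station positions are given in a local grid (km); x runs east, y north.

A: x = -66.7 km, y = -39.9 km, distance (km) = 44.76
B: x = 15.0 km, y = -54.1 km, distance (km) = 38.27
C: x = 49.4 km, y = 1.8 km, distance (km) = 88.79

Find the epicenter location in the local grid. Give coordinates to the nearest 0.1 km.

-23.0 km east, -49.6 km north

Circle about each station: (x + 66.7)² + (y + 39.9)² = 44.76²; (x − 15.0)² + (y + 54.1)² = 38.27²; (x − 49.4)² + (y − 1.8)² = 88.79².
Subtracting pairs of circle equations eliminates x²+y² and gives linear equations (the radical axes):
163.4 x − 28.4 y = -2350.23
232.2 x + 83.4 y = -9477.51
Solving the 2×2 system: x ≈ -23.0, y ≈ -49.6 km.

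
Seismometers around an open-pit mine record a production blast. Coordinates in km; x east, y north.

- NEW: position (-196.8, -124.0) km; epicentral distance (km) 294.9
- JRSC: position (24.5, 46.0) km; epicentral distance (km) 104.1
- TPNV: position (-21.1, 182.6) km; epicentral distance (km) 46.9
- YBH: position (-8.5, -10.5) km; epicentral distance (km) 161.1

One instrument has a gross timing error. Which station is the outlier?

NEW

Solve using three stations at a time. Using JRSC, TPNV, YBH (subtract circle equations pairwise → linear system) gives (x, y) ≈ (11.8, 149.3).
Distances from that point to each station vs reported:
  NEW: calculated 343.8 vs reported 294.9 → residual 48.9 km
  JRSC: calculated 104.1 vs reported 104.1 → residual 0.0 km
  TPNV: calculated 46.8 vs reported 46.9 → residual 0.1 km
  YBH: calculated 161.1 vs reported 161.1 → residual 0.0 km
JRSC, TPNV, YBH are mutually consistent (residuals ≈ 0); NEW is off by 48.9 km.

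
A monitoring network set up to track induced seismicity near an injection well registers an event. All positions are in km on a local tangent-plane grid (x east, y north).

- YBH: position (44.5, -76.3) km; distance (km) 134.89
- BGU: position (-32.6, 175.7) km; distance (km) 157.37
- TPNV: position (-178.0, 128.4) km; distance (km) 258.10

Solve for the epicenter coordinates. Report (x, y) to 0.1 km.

x ≈ 69.8 km, y ≈ 56.2 km

Circle about each station: (x − 44.5)² + (y + 76.3)² = 134.89²; (x + 32.6)² + (y − 175.7)² = 157.37²; (x + 178.0)² + (y − 128.4)² = 258.10².
Subtracting the YBH equation from the BGU and TPNV equations removes the quadratic terms:
-154.2 x + 504.0 y = 17561.31
-445.0 x + 409.4 y = -8051.68
Solving the 2×2 system: x ≈ 69.8, y ≈ 56.2 km.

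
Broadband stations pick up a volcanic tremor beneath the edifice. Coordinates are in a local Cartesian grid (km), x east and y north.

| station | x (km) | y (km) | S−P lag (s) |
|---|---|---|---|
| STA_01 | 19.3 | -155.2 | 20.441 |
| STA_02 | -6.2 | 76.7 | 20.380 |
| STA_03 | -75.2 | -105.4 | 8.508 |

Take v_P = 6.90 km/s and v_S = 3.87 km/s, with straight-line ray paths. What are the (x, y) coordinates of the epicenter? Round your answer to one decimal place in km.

(-129.6, -53.8)

Distance from S−P lag: d = Δt · v_P v_S / (v_P − v_S) = Δt · (6.90·3.87)/(6.90−3.87) ≈ 8.8129·Δt.
So d_STA_01 = 180.14, d_STA_02 = 179.61, d_STA_03 = 74.98 km.
Circle about each station: (x − 19.3)² + (y + 155.2)² = 180.14²; (x + 6.2)² + (y − 76.7)² = 179.61²; (x + 75.2)² + (y + 105.4)² = 74.98².
Subtracting the STA_01 equation from the STA_02 and STA_03 equations removes the quadratic terms:
-51.0 x + 463.8 y = -18347.53
-189.0 x + 99.6 y = 19133.09
Solving the 2×2 system: x ≈ -129.6, y ≈ -53.8 km.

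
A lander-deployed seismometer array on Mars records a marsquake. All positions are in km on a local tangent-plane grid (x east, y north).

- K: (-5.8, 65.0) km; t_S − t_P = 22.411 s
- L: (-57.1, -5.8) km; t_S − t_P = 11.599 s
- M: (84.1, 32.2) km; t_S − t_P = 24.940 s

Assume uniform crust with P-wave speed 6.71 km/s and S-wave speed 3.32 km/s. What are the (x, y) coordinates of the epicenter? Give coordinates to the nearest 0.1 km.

Distance from S−P lag: d = Δt · v_P v_S / (v_P − v_S) = Δt · (6.71·3.32)/(6.71−3.32) ≈ 6.5714·Δt.
So d_K = 147.27, d_L = 76.22, d_M = 163.89 km.
Circle about each station: (x + 5.8)² + (y − 65.0)² = 147.27²; (x + 57.1)² + (y + 5.8)² = 76.22²; (x − 84.1)² + (y − 32.2)² = 163.89².
Subtracting the K equation from the L and M equations removes the quadratic terms:
-102.6 x − 141.6 y = 14914.37
179.8 x − 65.6 y = -1320.47
Solving the 2×2 system: x ≈ -36.2, y ≈ -79.1 km.
Check against K (with the unrounded x, y): √((x + 5.8)²+(y − 65.0)²) = 147.27 ≈ 147.27 km. ✓

x ≈ -36.2 km, y ≈ -79.1 km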